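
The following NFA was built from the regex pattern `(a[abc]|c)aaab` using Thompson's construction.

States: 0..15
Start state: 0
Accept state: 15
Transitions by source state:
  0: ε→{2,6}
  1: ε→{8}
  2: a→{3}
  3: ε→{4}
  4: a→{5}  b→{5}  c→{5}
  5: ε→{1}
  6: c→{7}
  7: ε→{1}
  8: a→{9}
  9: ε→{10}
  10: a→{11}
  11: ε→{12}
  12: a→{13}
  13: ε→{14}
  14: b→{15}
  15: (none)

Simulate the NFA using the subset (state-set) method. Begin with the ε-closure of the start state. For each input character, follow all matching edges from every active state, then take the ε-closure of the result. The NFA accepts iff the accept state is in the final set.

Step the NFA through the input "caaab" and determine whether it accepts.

Answer: ACCEPT

Trace:
start: ε-closure({0}) = {0,2,6}
'c' @ 1: {1,7,8}
'a' @ 2: {9,10}
'a' @ 3: {11,12}
'a' @ 4: {13,14}
'b' @ 5: {15}  [accepting]
after full input: {15}  (accept=15 in)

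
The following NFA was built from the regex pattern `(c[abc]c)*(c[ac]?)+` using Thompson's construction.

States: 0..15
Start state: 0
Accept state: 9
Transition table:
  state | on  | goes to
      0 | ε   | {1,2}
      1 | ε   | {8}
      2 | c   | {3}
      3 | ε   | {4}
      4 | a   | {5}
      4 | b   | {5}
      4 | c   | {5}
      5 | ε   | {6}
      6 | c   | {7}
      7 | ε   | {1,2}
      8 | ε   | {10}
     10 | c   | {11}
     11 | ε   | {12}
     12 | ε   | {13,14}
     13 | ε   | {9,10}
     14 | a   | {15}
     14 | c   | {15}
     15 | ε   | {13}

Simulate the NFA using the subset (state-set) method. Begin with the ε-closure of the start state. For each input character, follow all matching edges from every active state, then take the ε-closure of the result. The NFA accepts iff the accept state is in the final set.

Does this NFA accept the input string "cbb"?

Answer: REJECT

Derivation:
S₀ = ε-closure({0}) = {0,1,2,8,10}
'c' @ 1: {3,4,9,10,11,12,13,14}  [accepting]
'b' @ 2: {5,6}
'b' @ 3: {}  — no active states
end set {} — state 9 not in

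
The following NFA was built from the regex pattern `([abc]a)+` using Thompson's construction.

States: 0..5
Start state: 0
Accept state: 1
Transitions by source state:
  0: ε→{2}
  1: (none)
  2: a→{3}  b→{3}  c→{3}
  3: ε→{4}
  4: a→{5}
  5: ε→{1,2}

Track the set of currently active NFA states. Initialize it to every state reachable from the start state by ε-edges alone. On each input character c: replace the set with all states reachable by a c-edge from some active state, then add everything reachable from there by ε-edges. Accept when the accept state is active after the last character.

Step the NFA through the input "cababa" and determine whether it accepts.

S₀ = ε-closure({0}) = {0,2}
'c' @ 1: {3,4}
'a' @ 2: {1,2,5}  ✓accept
'b' @ 3: {3,4}
'a' @ 4: {1,2,5}  ✓accept
'b' @ 5: {3,4}
'a' @ 6: {1,2,5}  ✓accept
end set {1,2,5} — state 1 in

Answer: ACCEPT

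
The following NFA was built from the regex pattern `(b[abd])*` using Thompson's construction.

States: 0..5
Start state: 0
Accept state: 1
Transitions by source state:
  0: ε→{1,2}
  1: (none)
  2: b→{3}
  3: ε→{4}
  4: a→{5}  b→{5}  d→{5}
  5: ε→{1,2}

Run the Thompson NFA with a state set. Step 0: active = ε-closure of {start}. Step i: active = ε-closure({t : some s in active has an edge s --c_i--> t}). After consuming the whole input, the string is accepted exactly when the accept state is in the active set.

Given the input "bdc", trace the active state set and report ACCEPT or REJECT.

Answer: REJECT

Steps:
initial (ε-close {0}): {0,1,2}
'b' @ 1: {3,4}
'd' @ 2: {1,2,5}  (accept∈set)
'c' @ 3: {}  — no active states
end set {} — state 1 not in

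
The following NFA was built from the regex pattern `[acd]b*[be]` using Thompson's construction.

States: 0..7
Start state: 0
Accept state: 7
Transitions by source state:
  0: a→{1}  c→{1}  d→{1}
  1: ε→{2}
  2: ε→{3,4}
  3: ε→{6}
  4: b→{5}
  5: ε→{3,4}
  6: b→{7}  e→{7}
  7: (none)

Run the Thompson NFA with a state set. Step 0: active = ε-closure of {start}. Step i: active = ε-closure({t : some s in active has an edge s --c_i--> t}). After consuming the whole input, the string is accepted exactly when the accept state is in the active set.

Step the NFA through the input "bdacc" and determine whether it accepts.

Answer: REJECT

Trace:
start: ε-closure({0}) = {0}
'b' @ 1: {}  — dead — no transitions
rest 'dacc' ignored (set empty)
end set {} — state 7 not in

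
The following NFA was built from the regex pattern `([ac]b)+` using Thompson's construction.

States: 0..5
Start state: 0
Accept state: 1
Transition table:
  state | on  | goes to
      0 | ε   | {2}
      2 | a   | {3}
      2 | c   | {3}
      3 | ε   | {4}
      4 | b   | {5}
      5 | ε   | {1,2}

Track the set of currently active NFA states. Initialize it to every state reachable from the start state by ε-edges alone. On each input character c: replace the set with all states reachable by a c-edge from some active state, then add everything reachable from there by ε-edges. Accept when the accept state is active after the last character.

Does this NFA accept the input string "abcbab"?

Answer: ACCEPT

Steps:
S₀ = ε-closure({0}) = {0,2}
'a' @ 1: {3,4}
'b' @ 2: {1,2,5}  ✓accept
'c' @ 3: {3,4}
'b' @ 4: {1,2,5}  ✓accept
'a' @ 5: {3,4}
'b' @ 6: {1,2,5}  ✓accept
end set {1,2,5} — state 1 in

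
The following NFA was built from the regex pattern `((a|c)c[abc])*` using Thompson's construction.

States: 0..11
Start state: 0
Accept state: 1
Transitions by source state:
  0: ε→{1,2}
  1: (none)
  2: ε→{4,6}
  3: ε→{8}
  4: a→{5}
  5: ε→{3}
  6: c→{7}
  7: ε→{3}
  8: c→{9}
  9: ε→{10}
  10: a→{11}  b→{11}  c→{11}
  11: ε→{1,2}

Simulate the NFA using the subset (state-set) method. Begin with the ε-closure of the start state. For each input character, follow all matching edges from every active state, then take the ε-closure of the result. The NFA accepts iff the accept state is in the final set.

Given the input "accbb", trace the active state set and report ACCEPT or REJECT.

Answer: REJECT

Derivation:
initial (ε-close {0}): {0,1,2,4,6}
'a' @ 1: {3,5,8}
'c' @ 2: {9,10}
'c' @ 3: {1,2,4,6,11}  [accepting]
'b' @ 4: {}  — no active states
rest 'b' ignored (set empty)
final: {}; accept 1 not in set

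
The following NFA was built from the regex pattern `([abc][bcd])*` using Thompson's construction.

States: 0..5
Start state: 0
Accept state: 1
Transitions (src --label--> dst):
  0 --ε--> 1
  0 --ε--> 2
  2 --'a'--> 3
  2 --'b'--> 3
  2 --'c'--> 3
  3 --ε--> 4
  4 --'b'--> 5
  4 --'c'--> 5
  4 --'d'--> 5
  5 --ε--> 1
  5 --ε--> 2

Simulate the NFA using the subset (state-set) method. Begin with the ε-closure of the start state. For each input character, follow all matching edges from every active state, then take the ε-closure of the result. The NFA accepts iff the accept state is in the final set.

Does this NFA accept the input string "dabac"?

Answer: REJECT

Steps:
S₀ = ε-closure({0}) = {0,1,2}
'd' @ 1: {}  — state set empty
rest 'abac' ignored (set empty)
after full input: {}  (accept=1 not in)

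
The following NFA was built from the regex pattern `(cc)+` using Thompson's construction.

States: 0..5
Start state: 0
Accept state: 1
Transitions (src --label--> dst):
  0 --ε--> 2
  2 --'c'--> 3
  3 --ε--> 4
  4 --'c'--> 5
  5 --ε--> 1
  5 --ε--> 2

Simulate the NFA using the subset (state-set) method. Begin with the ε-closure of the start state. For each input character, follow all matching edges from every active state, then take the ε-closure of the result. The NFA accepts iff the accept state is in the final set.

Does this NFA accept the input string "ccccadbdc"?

Answer: REJECT

Derivation:
S₀ = ε-closure({0}) = {0,2}
'c' @ 1: {3,4}
'c' @ 2: {1,2,5}  ✓accept
'c' @ 3: {3,4}
'c' @ 4: {1,2,5}  ✓accept
'a' @ 5: {}  — no active states
rest 'dbdc' ignored (set empty)
after full input: {}  (accept=1 not in)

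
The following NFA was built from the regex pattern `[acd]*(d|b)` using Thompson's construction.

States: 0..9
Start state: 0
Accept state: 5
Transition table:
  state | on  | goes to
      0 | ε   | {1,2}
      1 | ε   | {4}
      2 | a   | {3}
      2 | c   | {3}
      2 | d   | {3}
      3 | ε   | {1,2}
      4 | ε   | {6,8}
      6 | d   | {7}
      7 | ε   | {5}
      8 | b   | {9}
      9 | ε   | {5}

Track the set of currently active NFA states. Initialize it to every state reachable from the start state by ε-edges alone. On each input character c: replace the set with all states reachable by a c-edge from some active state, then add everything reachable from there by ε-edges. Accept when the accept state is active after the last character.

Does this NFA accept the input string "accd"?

start: ε-closure({0}) = {0,1,2,4,6,8}
'a' @ 1: {1,2,3,4,6,8}
'c' @ 2: {1,2,3,4,6,8}
'c' @ 3: {1,2,3,4,6,8}
'd' @ 4: {1,2,3,4,5,6,7,8}  ✓accept
final: {1,2,3,4,5,6,7,8}; accept 5 in set

Answer: ACCEPT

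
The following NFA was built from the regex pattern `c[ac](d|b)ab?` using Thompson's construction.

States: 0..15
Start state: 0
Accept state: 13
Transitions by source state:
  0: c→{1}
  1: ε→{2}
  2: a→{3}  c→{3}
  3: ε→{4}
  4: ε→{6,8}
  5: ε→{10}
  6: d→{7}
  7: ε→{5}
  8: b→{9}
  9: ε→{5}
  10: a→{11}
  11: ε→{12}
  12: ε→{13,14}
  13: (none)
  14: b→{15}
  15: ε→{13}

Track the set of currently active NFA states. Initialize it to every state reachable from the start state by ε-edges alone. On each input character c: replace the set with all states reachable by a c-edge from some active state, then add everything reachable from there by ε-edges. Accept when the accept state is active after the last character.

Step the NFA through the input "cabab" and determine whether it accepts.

Answer: ACCEPT

Derivation:
S₀ = ε-closure({0}) = {0}
'c' @ 1: {1,2}
'a' @ 2: {3,4,6,8}
'b' @ 3: {5,9,10}
'a' @ 4: {11,12,13,14}  [accepting]
'b' @ 5: {13,15}  [accepting]
after full input: {13,15}  (accept=13 in)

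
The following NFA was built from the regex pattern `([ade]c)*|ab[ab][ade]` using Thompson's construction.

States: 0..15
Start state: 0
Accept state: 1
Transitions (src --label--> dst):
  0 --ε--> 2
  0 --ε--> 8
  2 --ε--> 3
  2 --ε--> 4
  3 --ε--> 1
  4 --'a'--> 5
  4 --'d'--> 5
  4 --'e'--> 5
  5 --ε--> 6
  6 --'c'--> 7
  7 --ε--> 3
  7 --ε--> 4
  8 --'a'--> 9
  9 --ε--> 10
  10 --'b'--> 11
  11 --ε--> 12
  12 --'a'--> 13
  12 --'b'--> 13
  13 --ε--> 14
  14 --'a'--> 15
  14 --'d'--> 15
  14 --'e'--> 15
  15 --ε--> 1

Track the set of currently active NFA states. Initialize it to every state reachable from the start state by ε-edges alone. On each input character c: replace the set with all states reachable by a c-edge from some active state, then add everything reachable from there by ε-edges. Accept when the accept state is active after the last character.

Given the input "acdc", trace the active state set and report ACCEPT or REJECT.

Answer: ACCEPT

Trace:
start: ε-closure({0}) = {0,1,2,3,4,8}
'a' @ 1: {5,6,9,10}
'c' @ 2: {1,3,4,7}  [accepting]
'd' @ 3: {5,6}
'c' @ 4: {1,3,4,7}  [accepting]
end set {1,3,4,7} — state 1 in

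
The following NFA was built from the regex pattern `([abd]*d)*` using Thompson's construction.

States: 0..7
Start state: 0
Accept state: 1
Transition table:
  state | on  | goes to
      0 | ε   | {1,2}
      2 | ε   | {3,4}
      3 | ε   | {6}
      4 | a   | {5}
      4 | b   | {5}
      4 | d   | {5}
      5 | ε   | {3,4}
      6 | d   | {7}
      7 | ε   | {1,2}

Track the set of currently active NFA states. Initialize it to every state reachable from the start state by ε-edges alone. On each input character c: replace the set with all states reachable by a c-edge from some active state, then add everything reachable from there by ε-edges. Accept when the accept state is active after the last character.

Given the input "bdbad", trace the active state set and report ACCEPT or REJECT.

S₀ = ε-closure({0}) = {0,1,2,3,4,6}
'b' @ 1: {3,4,5,6}
'd' @ 2: {1,2,3,4,5,6,7}  (accept∈set)
'b' @ 3: {3,4,5,6}
'a' @ 4: {3,4,5,6}
'd' @ 5: {1,2,3,4,5,6,7}  (accept∈set)
end set {1,2,3,4,5,6,7} — state 1 in

Answer: ACCEPT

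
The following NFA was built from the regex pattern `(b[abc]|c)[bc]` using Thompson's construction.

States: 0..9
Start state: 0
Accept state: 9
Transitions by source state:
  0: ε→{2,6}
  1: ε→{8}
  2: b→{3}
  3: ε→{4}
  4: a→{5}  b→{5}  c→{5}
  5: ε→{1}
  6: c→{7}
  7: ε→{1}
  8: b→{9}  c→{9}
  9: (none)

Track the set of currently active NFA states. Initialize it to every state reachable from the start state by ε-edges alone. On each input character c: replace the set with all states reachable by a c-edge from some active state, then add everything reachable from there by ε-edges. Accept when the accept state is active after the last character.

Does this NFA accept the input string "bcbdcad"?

Answer: REJECT

Derivation:
initial (ε-close {0}): {0,2,6}
'b' @ 1: {3,4}
'c' @ 2: {1,5,8}
'b' @ 3: {9}  ✓accept
'd' @ 4: {}  — no active states
rest 'cad' ignored (set empty)
end set {} — state 9 not in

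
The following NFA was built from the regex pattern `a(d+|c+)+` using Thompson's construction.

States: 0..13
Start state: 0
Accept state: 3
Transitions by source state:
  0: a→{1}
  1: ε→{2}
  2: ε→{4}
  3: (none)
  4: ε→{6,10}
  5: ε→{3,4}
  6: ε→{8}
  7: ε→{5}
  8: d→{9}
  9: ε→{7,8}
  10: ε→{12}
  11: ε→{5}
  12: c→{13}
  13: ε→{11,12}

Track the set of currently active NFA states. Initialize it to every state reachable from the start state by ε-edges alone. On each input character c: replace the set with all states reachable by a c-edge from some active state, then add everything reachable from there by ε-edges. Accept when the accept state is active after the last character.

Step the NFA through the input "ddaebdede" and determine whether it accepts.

start: ε-closure({0}) = {0}
'd' @ 1: {}  — state set empty
rest 'daebdede' ignored (set empty)
after full input: {}  (accept=3 not in)

Answer: REJECT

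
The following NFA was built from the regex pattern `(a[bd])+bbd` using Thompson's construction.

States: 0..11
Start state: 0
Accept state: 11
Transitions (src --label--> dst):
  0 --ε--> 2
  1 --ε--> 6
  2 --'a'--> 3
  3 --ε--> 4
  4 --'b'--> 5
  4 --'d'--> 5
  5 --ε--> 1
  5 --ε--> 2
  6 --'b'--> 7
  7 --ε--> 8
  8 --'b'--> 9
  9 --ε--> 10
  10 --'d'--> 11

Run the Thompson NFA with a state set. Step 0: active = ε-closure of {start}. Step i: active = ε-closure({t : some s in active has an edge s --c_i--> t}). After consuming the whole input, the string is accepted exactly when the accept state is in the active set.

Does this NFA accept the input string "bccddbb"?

Answer: REJECT

Steps:
initial (ε-close {0}): {0,2}
'b' @ 1: {}  — no active states
rest 'ccddbb' ignored (set empty)
final: {}; accept 11 not in set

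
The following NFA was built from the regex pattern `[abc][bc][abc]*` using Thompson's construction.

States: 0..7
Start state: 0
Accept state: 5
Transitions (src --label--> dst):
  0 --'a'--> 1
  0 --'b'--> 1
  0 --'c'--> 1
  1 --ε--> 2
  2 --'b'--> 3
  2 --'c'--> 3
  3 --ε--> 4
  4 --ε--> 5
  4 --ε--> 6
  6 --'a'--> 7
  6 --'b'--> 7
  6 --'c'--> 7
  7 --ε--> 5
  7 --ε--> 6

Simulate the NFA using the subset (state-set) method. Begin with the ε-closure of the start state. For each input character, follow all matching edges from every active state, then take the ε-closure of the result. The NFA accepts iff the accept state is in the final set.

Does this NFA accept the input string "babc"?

initial (ε-close {0}): {0}
'b' @ 1: {1,2}
'a' @ 2: {}  — state set empty
rest 'bc' ignored (set empty)
final: {}; accept 5 not in set

Answer: REJECT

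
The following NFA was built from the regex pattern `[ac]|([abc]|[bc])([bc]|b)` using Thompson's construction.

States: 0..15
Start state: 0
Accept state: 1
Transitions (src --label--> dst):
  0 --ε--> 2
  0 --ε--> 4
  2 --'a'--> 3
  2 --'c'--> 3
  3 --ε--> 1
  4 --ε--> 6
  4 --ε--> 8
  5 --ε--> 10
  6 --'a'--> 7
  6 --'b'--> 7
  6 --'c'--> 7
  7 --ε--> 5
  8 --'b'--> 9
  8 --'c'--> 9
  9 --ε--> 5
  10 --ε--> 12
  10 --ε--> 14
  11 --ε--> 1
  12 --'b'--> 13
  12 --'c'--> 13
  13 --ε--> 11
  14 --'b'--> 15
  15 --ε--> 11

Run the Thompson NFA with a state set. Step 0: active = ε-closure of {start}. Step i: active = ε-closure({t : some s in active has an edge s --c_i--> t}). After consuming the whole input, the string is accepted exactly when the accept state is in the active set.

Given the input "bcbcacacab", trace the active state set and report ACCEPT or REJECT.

S₀ = ε-closure({0}) = {0,2,4,6,8}
'b' @ 1: {5,7,9,10,12,14}
'c' @ 2: {1,11,13}  [accepting]
'b' @ 3: {}  — dead — no transitions
rest 'cacacab' ignored (set empty)
final: {}; accept 1 not in set

Answer: REJECT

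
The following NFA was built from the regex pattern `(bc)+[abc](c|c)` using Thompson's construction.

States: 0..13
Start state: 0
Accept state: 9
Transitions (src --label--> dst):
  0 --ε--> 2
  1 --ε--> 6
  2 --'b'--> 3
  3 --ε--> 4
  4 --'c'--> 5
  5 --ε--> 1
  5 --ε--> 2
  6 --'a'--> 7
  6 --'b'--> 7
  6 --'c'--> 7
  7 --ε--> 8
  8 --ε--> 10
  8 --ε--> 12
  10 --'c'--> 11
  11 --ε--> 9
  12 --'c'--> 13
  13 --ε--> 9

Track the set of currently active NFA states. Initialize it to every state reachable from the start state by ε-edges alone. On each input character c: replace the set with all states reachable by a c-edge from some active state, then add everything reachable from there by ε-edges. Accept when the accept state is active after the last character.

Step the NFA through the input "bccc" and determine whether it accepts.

Answer: ACCEPT

Derivation:
start: ε-closure({0}) = {0,2}
'b' @ 1: {3,4}
'c' @ 2: {1,2,5,6}
'c' @ 3: {7,8,10,12}
'c' @ 4: {9,11,13}  [accepting]
end set {9,11,13} — state 9 in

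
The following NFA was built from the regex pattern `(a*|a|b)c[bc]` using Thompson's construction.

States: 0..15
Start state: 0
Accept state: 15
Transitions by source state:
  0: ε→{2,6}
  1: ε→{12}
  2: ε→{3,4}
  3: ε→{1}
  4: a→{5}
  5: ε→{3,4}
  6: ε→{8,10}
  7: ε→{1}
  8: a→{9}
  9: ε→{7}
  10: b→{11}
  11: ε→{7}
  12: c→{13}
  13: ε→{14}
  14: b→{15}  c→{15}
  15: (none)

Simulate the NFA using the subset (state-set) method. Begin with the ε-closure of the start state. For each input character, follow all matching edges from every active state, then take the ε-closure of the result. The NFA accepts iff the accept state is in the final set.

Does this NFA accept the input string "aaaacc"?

Answer: ACCEPT

Steps:
start: ε-closure({0}) = {0,1,2,3,4,6,8,10,12}
'a' @ 1: {1,3,4,5,7,9,12}
'a' @ 2: {1,3,4,5,12}
'a' @ 3: {1,3,4,5,12}
'a' @ 4: {1,3,4,5,12}
'c' @ 5: {13,14}
'c' @ 6: {15}  [accepting]
end set {15} — state 15 in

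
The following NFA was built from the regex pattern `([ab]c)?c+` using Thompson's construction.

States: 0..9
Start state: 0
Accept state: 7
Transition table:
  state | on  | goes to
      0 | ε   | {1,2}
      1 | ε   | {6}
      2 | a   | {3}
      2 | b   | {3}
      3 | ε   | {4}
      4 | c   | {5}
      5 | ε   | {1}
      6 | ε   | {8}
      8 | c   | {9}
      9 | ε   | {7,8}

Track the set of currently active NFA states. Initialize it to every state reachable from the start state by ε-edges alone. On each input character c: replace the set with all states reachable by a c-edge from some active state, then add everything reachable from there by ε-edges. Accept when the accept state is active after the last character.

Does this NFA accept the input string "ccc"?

Answer: ACCEPT

Steps:
initial (ε-close {0}): {0,1,2,6,8}
'c' @ 1: {7,8,9}  (accept∈set)
'c' @ 2: {7,8,9}  (accept∈set)
'c' @ 3: {7,8,9}  (accept∈set)
after full input: {7,8,9}  (accept=7 in)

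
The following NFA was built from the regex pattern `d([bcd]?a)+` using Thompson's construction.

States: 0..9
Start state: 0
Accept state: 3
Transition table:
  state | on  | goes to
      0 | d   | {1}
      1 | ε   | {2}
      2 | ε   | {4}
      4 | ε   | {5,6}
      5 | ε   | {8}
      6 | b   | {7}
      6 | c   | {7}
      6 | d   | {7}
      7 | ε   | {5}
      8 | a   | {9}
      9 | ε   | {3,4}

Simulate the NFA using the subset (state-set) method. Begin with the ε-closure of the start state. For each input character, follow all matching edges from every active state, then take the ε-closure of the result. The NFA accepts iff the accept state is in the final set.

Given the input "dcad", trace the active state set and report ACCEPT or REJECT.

Answer: REJECT

Steps:
S₀ = ε-closure({0}) = {0}
'd' @ 1: {1,2,4,5,6,8}
'c' @ 2: {5,7,8}
'a' @ 3: {3,4,5,6,8,9}  (accept∈set)
'd' @ 4: {5,7,8}
final: {5,7,8}; accept 3 not in set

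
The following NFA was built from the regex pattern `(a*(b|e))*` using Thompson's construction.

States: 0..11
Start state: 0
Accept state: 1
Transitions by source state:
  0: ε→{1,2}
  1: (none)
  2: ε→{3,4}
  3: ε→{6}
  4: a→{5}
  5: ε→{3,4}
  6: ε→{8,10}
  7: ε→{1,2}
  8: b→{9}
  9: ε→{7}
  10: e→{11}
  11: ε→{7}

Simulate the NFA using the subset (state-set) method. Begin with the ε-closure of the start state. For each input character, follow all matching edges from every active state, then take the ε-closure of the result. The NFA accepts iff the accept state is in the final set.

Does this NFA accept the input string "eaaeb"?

S₀ = ε-closure({0}) = {0,1,2,3,4,6,8,10}
'e' @ 1: {1,2,3,4,6,7,8,10,11}  [accepting]
'a' @ 2: {3,4,5,6,8,10}
'a' @ 3: {3,4,5,6,8,10}
'e' @ 4: {1,2,3,4,6,7,8,10,11}  [accepting]
'b' @ 5: {1,2,3,4,6,7,8,9,10}  [accepting]
end set {1,2,3,4,6,7,8,9,10} — state 1 in

Answer: ACCEPT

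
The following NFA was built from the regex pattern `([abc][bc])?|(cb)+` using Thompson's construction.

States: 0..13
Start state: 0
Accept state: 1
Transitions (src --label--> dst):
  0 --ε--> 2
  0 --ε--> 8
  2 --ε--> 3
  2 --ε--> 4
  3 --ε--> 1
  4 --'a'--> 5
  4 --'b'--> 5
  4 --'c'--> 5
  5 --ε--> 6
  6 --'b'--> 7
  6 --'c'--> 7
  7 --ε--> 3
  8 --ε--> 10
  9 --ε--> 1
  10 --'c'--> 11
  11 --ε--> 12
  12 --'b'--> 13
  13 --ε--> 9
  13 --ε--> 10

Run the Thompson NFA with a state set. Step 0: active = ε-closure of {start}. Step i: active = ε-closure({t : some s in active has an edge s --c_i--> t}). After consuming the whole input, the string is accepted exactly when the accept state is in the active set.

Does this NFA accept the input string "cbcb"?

start: ε-closure({0}) = {0,1,2,3,4,8,10}
'c' @ 1: {5,6,11,12}
'b' @ 2: {1,3,7,9,10,13}  ✓accept
'c' @ 3: {11,12}
'b' @ 4: {1,9,10,13}  ✓accept
final: {1,9,10,13}; accept 1 in set

Answer: ACCEPT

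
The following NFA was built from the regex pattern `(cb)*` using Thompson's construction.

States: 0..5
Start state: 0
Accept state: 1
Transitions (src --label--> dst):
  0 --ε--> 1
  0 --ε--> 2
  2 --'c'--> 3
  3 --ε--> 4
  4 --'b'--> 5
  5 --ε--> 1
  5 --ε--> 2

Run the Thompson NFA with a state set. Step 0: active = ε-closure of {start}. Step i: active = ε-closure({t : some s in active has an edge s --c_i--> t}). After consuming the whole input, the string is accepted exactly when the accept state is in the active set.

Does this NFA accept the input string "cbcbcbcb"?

start: ε-closure({0}) = {0,1,2}
'c' @ 1: {3,4}
'b' @ 2: {1,2,5}  [accepting]
'c' @ 3: {3,4}
'b' @ 4: {1,2,5}  [accepting]
'c' @ 5: {3,4}
'b' @ 6: {1,2,5}  [accepting]
'c' @ 7: {3,4}
'b' @ 8: {1,2,5}  [accepting]
final: {1,2,5}; accept 1 in set

Answer: ACCEPT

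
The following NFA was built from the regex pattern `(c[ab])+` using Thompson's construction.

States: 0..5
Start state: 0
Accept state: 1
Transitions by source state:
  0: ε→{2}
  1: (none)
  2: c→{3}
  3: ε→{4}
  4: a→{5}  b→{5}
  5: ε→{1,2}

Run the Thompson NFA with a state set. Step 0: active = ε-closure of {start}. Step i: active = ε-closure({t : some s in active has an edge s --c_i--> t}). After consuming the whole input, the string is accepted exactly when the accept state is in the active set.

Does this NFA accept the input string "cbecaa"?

Answer: REJECT

Trace:
S₀ = ε-closure({0}) = {0,2}
'c' @ 1: {3,4}
'b' @ 2: {1,2,5}  ✓accept
'e' @ 3: {}  — no active states
rest 'caa' ignored (set empty)
after full input: {}  (accept=1 not in)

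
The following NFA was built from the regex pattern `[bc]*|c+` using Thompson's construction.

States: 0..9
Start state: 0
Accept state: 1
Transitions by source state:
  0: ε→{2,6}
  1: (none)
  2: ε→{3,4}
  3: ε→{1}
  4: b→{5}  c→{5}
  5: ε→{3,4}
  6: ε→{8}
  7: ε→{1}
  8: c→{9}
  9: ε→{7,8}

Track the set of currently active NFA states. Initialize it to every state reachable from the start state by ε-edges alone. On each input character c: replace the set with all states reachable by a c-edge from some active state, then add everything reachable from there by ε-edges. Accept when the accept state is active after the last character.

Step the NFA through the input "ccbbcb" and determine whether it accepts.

start: ε-closure({0}) = {0,1,2,3,4,6,8}
'c' @ 1: {1,3,4,5,7,8,9}  (accept∈set)
'c' @ 2: {1,3,4,5,7,8,9}  (accept∈set)
'b' @ 3: {1,3,4,5}  (accept∈set)
'b' @ 4: {1,3,4,5}  (accept∈set)
'c' @ 5: {1,3,4,5}  (accept∈set)
'b' @ 6: {1,3,4,5}  (accept∈set)
after full input: {1,3,4,5}  (accept=1 in)

Answer: ACCEPT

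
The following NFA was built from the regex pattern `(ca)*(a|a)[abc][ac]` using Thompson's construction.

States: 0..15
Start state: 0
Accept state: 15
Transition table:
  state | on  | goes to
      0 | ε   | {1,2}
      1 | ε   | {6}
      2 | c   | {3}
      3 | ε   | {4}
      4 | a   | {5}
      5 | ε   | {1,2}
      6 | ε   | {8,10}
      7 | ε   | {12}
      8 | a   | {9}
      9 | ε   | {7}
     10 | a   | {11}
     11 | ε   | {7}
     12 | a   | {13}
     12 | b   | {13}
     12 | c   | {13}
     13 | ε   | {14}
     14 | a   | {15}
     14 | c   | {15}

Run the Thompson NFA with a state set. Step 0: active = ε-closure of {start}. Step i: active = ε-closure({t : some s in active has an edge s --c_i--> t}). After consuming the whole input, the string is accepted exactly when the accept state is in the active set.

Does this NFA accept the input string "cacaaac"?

Answer: ACCEPT

Steps:
S₀ = ε-closure({0}) = {0,1,2,6,8,10}
'c' @ 1: {3,4}
'a' @ 2: {1,2,5,6,8,10}
'c' @ 3: {3,4}
'a' @ 4: {1,2,5,6,8,10}
'a' @ 5: {7,9,11,12}
'a' @ 6: {13,14}
'c' @ 7: {15}  [accepting]
end set {15} — state 15 in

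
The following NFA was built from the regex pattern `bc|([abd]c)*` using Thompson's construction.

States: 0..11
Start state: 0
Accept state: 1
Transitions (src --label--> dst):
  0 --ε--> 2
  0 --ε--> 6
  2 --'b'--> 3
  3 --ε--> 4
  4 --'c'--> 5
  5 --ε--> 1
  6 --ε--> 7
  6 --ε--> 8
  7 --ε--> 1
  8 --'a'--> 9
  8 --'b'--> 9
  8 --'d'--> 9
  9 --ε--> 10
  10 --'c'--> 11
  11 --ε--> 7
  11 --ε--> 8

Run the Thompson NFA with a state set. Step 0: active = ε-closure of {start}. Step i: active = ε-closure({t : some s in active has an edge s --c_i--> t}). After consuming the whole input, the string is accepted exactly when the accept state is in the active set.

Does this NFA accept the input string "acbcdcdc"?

initial (ε-close {0}): {0,1,2,6,7,8}
'a' @ 1: {9,10}
'c' @ 2: {1,7,8,11}  [accepting]
'b' @ 3: {9,10}
'c' @ 4: {1,7,8,11}  [accepting]
'd' @ 5: {9,10}
'c' @ 6: {1,7,8,11}  [accepting]
'd' @ 7: {9,10}
'c' @ 8: {1,7,8,11}  [accepting]
final: {1,7,8,11}; accept 1 in set

Answer: ACCEPT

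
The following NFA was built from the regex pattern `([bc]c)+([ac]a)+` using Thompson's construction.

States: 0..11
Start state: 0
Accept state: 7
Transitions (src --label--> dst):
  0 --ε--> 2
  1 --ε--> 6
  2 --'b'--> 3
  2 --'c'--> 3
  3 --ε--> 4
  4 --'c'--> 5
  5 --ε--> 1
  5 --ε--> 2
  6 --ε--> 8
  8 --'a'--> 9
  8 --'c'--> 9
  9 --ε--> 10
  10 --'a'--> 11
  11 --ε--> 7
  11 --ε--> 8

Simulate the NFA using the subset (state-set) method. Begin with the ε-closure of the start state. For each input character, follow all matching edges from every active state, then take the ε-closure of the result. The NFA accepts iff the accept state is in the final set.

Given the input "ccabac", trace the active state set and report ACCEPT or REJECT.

initial (ε-close {0}): {0,2}
'c' @ 1: {3,4}
'c' @ 2: {1,2,5,6,8}
'a' @ 3: {9,10}
'b' @ 4: {}  — dead — no transitions
rest 'ac' ignored (set empty)
end set {} — state 7 not in

Answer: REJECT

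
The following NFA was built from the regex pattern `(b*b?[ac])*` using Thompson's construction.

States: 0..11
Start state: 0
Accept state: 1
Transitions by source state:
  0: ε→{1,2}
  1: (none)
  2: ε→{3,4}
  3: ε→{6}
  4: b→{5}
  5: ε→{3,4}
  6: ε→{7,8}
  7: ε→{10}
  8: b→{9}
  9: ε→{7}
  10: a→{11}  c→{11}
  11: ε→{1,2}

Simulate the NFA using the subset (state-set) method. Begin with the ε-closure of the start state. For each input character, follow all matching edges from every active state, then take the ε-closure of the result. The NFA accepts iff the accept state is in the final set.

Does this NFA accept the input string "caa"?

S₀ = ε-closure({0}) = {0,1,2,3,4,6,7,8,10}
'c' @ 1: {1,2,3,4,6,7,8,10,11}  ✓accept
'a' @ 2: {1,2,3,4,6,7,8,10,11}  ✓accept
'a' @ 3: {1,2,3,4,6,7,8,10,11}  ✓accept
final: {1,2,3,4,6,7,8,10,11}; accept 1 in set

Answer: ACCEPT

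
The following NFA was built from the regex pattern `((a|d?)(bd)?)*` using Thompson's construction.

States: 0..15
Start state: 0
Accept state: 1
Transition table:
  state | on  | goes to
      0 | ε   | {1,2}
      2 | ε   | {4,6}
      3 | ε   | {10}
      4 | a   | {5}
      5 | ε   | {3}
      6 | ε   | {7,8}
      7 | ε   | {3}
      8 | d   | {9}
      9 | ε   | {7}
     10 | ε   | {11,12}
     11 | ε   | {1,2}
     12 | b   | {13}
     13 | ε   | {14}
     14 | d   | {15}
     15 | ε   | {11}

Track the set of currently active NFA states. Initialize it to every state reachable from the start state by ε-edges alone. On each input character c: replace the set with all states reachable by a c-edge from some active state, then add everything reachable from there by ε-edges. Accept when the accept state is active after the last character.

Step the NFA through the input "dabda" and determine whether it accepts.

Answer: ACCEPT

Trace:
S₀ = ε-closure({0}) = {0,1,2,3,4,6,7,8,10,11,12}
'd' @ 1: {1,2,3,4,6,7,8,9,10,11,12}  (accept∈set)
'a' @ 2: {1,2,3,4,5,6,7,8,10,11,12}  (accept∈set)
'b' @ 3: {13,14}
'd' @ 4: {1,2,3,4,6,7,8,10,11,12,15}  (accept∈set)
'a' @ 5: {1,2,3,4,5,6,7,8,10,11,12}  (accept∈set)
end set {1,2,3,4,5,6,7,8,10,11,12} — state 1 in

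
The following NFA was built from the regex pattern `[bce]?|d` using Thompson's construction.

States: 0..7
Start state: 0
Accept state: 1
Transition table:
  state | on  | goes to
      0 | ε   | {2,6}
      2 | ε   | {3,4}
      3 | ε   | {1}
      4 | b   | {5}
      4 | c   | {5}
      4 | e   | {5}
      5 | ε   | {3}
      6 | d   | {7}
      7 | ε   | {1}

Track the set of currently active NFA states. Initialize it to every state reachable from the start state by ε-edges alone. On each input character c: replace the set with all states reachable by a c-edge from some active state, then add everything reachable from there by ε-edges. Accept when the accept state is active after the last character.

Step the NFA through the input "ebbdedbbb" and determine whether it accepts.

start: ε-closure({0}) = {0,1,2,3,4,6}
'e' @ 1: {1,3,5}  [accepting]
'b' @ 2: {}  — state set empty
rest 'bdedbbb' ignored (set empty)
final: {}; accept 1 not in set

Answer: REJECT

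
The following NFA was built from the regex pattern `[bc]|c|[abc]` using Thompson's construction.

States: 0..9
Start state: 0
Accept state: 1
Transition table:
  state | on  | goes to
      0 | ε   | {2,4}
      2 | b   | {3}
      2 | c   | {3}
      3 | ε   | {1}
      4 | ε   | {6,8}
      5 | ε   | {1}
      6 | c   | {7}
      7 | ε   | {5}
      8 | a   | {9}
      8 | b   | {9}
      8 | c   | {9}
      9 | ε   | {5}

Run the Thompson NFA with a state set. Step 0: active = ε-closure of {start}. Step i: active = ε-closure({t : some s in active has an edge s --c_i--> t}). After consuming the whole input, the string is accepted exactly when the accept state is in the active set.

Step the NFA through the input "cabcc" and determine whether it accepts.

start: ε-closure({0}) = {0,2,4,6,8}
'c' @ 1: {1,3,5,7,9}  [accepting]
'a' @ 2: {}  — no active states
rest 'bcc' ignored (set empty)
after full input: {}  (accept=1 not in)

Answer: REJECT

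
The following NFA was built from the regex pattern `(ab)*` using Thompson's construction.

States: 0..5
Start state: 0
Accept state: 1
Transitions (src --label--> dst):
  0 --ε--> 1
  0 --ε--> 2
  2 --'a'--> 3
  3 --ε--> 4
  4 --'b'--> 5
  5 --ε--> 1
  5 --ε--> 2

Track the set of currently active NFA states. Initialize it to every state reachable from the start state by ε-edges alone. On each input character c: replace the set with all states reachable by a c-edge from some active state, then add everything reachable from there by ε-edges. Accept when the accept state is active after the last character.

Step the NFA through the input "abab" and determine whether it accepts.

initial (ε-close {0}): {0,1,2}
'a' @ 1: {3,4}
'b' @ 2: {1,2,5}  ✓accept
'a' @ 3: {3,4}
'b' @ 4: {1,2,5}  ✓accept
final: {1,2,5}; accept 1 in set

Answer: ACCEPT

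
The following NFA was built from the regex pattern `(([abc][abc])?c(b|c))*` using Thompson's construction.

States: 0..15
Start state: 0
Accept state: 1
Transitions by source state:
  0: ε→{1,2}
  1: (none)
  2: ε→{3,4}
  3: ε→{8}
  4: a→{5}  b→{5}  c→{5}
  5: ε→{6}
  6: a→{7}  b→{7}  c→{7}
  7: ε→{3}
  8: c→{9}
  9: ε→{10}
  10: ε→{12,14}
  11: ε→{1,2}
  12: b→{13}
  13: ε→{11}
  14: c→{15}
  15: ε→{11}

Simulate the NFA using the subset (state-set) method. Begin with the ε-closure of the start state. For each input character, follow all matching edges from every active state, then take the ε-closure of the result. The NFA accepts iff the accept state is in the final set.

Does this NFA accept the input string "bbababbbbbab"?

Answer: REJECT

Steps:
S₀ = ε-closure({0}) = {0,1,2,3,4,8}
'b' @ 1: {5,6}
'b' @ 2: {3,7,8}
'a' @ 3: {}  — state set empty
rest 'babbbbbab' ignored (set empty)
final: {}; accept 1 not in set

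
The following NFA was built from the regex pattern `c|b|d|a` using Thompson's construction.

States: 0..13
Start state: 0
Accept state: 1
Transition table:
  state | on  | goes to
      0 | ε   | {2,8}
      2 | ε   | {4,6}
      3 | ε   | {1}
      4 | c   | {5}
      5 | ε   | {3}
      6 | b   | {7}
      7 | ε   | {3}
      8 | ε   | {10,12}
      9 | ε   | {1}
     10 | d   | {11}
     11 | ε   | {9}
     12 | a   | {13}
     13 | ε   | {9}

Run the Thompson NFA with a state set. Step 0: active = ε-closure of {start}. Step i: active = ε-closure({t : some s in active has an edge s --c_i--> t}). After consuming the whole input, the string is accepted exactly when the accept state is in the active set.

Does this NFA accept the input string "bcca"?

Answer: REJECT

Steps:
initial (ε-close {0}): {0,2,4,6,8,10,12}
'b' @ 1: {1,3,7}  ✓accept
'c' @ 2: {}  — state set empty
rest 'ca' ignored (set empty)
end set {} — state 1 not in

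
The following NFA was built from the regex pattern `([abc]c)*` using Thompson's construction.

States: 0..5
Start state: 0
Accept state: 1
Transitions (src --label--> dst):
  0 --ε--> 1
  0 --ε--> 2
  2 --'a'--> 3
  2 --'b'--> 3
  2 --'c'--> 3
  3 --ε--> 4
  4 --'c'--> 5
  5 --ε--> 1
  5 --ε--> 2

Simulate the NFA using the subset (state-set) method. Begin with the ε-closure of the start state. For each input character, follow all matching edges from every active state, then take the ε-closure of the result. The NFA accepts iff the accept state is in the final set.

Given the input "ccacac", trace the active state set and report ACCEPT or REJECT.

Answer: ACCEPT

Trace:
S₀ = ε-closure({0}) = {0,1,2}
'c' @ 1: {3,4}
'c' @ 2: {1,2,5}  [accepting]
'a' @ 3: {3,4}
'c' @ 4: {1,2,5}  [accepting]
'a' @ 5: {3,4}
'c' @ 6: {1,2,5}  [accepting]
end set {1,2,5} — state 1 in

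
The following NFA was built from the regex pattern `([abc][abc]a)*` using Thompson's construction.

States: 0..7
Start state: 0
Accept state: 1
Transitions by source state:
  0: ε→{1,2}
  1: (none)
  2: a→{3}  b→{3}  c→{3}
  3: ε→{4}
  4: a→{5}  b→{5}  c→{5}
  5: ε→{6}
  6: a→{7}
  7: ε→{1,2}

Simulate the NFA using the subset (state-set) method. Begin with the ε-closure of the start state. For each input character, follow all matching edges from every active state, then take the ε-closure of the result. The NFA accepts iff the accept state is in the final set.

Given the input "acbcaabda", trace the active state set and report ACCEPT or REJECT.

Answer: REJECT

Derivation:
S₀ = ε-closure({0}) = {0,1,2}
'a' @ 1: {3,4}
'c' @ 2: {5,6}
'b' @ 3: {}  — state set empty
rest 'caabda' ignored (set empty)
final: {}; accept 1 not in set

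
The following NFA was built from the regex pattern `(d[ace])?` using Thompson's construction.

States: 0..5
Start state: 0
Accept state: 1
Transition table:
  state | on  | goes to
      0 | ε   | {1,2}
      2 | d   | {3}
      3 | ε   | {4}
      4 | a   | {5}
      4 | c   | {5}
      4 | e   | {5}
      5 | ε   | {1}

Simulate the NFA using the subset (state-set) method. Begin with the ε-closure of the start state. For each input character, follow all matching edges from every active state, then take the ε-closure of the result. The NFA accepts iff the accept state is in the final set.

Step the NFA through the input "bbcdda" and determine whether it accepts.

Answer: REJECT

Trace:
S₀ = ε-closure({0}) = {0,1,2}
'b' @ 1: {}  — no active states
rest 'bcdda' ignored (set empty)
end set {} — state 1 not in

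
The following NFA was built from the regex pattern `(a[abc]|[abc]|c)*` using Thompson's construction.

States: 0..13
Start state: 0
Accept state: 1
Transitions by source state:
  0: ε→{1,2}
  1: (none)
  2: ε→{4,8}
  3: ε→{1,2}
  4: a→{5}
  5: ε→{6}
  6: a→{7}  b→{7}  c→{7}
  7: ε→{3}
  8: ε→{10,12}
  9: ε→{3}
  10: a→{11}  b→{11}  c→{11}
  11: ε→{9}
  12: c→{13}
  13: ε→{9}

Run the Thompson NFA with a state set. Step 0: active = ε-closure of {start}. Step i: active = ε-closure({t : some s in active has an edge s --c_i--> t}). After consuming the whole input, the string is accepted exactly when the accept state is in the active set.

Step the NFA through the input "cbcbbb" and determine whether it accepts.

Answer: ACCEPT

Steps:
initial (ε-close {0}): {0,1,2,4,8,10,12}
'c' @ 1: {1,2,3,4,8,9,10,11,12,13}  ✓accept
'b' @ 2: {1,2,3,4,8,9,10,11,12}  ✓accept
'c' @ 3: {1,2,3,4,8,9,10,11,12,13}  ✓accept
'b' @ 4: {1,2,3,4,8,9,10,11,12}  ✓accept
'b' @ 5: {1,2,3,4,8,9,10,11,12}  ✓accept
'b' @ 6: {1,2,3,4,8,9,10,11,12}  ✓accept
final: {1,2,3,4,8,9,10,11,12}; accept 1 in set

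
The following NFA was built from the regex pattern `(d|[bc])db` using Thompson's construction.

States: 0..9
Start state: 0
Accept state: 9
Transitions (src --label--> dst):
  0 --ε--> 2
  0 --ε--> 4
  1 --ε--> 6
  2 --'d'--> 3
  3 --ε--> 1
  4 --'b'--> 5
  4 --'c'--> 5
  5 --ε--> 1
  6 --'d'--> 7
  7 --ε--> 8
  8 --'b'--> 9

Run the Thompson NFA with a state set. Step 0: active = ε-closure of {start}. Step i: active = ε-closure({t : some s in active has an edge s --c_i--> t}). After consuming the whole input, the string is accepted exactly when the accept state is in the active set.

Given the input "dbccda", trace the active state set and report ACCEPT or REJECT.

initial (ε-close {0}): {0,2,4}
'd' @ 1: {1,3,6}
'b' @ 2: {}  — no active states
rest 'ccda' ignored (set empty)
end set {} — state 9 not in

Answer: REJECT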